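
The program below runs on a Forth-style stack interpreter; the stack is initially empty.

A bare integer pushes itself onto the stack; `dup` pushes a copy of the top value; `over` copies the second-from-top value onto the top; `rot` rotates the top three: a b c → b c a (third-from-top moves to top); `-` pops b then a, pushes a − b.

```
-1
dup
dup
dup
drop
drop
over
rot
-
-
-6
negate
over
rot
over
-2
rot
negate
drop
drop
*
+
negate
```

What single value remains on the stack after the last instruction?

-1     : [-1]
dup    : [-1, -1]
dup    : [-1, -1, -1]
dup    : [-1, -1, -1, -1]
drop   : [-1, -1, -1]
drop   : [-1, -1]
over   : [-1, -1, -1]
rot    : [-1, -1, -1]
-      : [-1, 0]
-      : [-1]
-6     : [-1, -6]
negate : [-1, 6]
over   : [-1, 6, -1]
rot    : [6, -1, -1]
over   : [6, -1, -1, -1]
-2     : [6, -1, -1, -1, -2]
rot    : [6, -1, -1, -2, -1]
negate : [6, -1, -1, -2, 1]
drop   : [6, -1, -1, -2]
drop   : [6, -1, -1]
*      : [6, 1]
+      : [7]
negate : [-7]

-7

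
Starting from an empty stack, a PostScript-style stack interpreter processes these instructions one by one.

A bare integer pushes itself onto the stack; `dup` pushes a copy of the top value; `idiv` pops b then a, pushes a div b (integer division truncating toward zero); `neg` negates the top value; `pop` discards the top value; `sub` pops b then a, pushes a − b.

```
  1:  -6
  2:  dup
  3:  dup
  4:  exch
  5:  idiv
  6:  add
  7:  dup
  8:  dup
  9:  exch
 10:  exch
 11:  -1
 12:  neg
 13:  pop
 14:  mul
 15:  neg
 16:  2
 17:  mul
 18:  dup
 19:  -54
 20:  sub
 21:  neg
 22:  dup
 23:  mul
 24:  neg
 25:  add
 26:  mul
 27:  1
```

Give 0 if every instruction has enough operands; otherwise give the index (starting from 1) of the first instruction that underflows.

0

-6   → -6
dup  → -6 -6
dup  → -6 -6 -6
exch → -6 -6 -6
idiv → -6 1
add  → -5
dup  → -5 -5
dup  → -5 -5 -5
exch → -5 -5 -5
exch → -5 -5 -5
-1   → -5 -5 -5 -1
neg  → -5 -5 -5 1
pop  → -5 -5 -5
mul  → -5 25
neg  → -5 -25
2    → -5 -25 2
mul  → -5 -50
dup  → -5 -50 -50
-54  → -5 -50 -50 -54
sub  → -5 -50 4
neg  → -5 -50 -4
dup  → -5 -50 -4 -4
mul  → -5 -50 16
neg  → -5 -50 -16
add  → -5 -66
mul  → 330
1    → 330 1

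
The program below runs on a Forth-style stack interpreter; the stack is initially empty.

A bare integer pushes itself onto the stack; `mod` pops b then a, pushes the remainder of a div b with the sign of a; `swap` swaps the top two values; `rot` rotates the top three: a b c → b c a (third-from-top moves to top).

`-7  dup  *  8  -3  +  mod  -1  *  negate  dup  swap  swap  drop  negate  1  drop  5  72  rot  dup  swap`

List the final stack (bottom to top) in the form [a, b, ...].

-7     : -7
dup    : -7 -7
*      : 49
8      : 49 8
-3     : 49 8 -3
+      : 49 5
mod    : 4
-1     : 4 -1
*      : -4
negate : 4
dup    : 4 4
swap   : 4 4
swap   : 4 4
drop   : 4
negate : -4
1      : -4 1
drop   : -4
5      : -4 5
72     : -4 5 72
rot    : 5 72 -4
dup    : 5 72 -4 -4
swap   : 5 72 -4 -4

[5, 72, -4, -4]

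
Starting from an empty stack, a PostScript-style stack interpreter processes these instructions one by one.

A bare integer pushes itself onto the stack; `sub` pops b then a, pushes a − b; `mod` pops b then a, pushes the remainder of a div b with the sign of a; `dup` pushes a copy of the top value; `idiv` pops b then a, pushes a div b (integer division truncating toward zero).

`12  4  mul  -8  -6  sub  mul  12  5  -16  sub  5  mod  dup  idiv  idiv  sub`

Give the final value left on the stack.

-108

12    12
4     12 4
mul   48
-8    48 -8
-6    48 -8 -6
sub   48 -2
mul   -96
12    -96 12
5     -96 12 5
-16   -96 12 5 -16
sub   -96 12 21
5     -96 12 21 5
mod   -96 12 1
dup   -96 12 1 1
idiv  -96 12 1
idiv  -96 12
sub   -108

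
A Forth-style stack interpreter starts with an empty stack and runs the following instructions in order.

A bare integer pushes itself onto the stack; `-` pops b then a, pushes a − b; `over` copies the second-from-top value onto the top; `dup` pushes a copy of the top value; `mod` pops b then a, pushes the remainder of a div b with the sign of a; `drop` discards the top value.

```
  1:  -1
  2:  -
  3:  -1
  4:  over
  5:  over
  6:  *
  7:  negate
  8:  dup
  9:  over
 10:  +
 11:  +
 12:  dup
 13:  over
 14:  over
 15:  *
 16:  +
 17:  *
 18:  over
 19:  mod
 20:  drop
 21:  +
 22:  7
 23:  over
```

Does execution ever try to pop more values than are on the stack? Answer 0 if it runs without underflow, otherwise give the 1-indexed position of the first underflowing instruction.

-1 -> -1
-  — needs 2 operands, stack has 1 → underflow

2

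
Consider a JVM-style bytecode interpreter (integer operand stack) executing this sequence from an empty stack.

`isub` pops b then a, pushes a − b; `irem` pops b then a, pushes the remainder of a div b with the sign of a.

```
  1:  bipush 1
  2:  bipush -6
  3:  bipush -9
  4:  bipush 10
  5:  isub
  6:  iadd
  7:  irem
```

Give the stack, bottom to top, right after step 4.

bipush 1  -> 1
bipush -6 -> 1 -6
bipush -9 -> 1 -6 -9
bipush 10 -> 1 -6 -9 10

[1, -6, -9, 10]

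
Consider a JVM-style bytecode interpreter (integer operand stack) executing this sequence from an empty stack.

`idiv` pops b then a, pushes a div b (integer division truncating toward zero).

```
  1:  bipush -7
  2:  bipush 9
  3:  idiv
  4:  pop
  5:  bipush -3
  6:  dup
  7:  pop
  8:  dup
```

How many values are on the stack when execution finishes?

2

bipush -7 : -7
bipush 9  : -7 9
idiv      : 0
pop       : (empty)
bipush -3 : -3
dup       : -3 -3
pop       : -3
dup       : -3 -3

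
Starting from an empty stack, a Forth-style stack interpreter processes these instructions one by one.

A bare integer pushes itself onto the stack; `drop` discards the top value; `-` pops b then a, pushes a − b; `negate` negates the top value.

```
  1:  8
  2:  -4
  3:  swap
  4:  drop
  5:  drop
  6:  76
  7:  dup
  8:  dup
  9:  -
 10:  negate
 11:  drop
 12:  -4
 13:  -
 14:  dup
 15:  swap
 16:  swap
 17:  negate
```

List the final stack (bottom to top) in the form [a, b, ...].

8      → 8
-4     → 8 -4
swap   → -4 8
drop   → -4
drop   → (empty)
76     → 76
dup    → 76 76
dup    → 76 76 76
-      → 76 0
negate → 76 0
drop   → 76
-4     → 76 -4
-      → 80
dup    → 80 80
swap   → 80 80
swap   → 80 80
negate → 80 -80

[80, -80]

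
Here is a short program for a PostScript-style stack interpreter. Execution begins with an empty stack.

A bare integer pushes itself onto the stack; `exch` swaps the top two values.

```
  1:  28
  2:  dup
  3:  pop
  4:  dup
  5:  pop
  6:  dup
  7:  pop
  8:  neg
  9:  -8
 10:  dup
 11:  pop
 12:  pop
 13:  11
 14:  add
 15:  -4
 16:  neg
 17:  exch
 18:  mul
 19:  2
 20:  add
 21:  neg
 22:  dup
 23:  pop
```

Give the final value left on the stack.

28   → [28]
dup  → [28, 28]
pop  → [28]
dup  → [28, 28]
pop  → [28]
dup  → [28, 28]
pop  → [28]
neg  → [-28]
-8   → [-28, -8]
dup  → [-28, -8, -8]
pop  → [-28, -8]
pop  → [-28]
11   → [-28, 11]
add  → [-17]
-4   → [-17, -4]
neg  → [-17, 4]
exch → [4, -17]
mul  → [-68]
2    → [-68, 2]
add  → [-66]
neg  → [66]
dup  → [66, 66]
pop  → [66]

66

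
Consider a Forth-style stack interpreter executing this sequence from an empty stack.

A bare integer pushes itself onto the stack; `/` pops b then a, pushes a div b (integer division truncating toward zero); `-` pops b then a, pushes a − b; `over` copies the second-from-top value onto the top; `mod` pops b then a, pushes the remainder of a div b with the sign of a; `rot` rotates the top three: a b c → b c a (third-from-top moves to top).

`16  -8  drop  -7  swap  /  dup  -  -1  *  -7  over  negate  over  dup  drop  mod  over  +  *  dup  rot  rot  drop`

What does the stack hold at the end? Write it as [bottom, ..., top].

16     : 16
-8     : 16 -8
drop   : 16
-7     : 16 -7
swap   : -7 16
/      : 0
dup    : 0 0
-      : 0
-1     : 0 -1
*      : 0
-7     : 0 -7
over   : 0 -7 0
negate : 0 -7 0
over   : 0 -7 0 -7
dup    : 0 -7 0 -7 -7
drop   : 0 -7 0 -7
mod    : 0 -7 0
over   : 0 -7 0 -7
+      : 0 -7 -7
*      : 0 49
dup    : 0 49 49
rot    : 49 49 0
rot    : 49 0 49
drop   : 49 0

[49, 0]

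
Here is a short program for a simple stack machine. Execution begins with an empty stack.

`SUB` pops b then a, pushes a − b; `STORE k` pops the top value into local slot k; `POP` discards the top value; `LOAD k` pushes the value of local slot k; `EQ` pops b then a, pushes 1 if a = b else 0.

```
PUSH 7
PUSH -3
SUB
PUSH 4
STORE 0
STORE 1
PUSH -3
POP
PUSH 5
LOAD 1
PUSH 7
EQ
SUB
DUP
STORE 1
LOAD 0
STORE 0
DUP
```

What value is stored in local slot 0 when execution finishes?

PUSH 7   7
PUSH -3  7 -3
SUB      10
PUSH 4   10 4
STORE 0  10
STORE 1  (empty)
PUSH -3  -3
POP      (empty)
PUSH 5   5
LOAD 1   5 10
PUSH 7   5 10 7
EQ       5 0
SUB      5
DUP      5 5
STORE 1  5
LOAD 0   5 4
STORE 0  5
DUP      5 5

4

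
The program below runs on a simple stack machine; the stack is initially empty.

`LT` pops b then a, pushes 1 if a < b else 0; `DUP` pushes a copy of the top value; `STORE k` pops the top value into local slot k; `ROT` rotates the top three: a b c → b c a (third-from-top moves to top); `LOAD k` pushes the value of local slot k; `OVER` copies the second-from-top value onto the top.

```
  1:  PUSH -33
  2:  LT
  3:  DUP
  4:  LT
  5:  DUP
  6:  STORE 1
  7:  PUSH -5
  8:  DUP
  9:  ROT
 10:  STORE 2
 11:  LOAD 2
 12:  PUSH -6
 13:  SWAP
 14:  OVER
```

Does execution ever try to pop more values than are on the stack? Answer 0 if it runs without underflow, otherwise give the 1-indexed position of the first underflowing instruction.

2

PUSH -33 -> [-33]
LT  — needs 2 operands, stack has 1 → underflow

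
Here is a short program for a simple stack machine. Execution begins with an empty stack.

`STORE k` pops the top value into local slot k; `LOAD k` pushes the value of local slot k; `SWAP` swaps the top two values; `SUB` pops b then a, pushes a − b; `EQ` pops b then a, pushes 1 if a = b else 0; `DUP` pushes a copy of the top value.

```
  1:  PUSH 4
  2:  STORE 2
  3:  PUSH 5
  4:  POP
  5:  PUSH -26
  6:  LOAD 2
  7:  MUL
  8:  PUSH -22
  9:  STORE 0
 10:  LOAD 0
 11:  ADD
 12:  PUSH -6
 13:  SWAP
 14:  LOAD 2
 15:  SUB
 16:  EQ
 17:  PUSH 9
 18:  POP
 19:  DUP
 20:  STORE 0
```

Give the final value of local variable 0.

0

PUSH 4   → 4
STORE 2  → (empty)
PUSH 5   → 5
POP      → (empty)
PUSH -26 → -26
LOAD 2   → -26 4
MUL      → -104
PUSH -22 → -104 -22
STORE 0  → -104
LOAD 0   → -104 -22
ADD      → -126
PUSH -6  → -126 -6
SWAP     → -6 -126
LOAD 2   → -6 -126 4
SUB      → -6 -130
EQ       → 0
PUSH 9   → 0 9
POP      → 0
DUP      → 0 0
STORE 0  → 0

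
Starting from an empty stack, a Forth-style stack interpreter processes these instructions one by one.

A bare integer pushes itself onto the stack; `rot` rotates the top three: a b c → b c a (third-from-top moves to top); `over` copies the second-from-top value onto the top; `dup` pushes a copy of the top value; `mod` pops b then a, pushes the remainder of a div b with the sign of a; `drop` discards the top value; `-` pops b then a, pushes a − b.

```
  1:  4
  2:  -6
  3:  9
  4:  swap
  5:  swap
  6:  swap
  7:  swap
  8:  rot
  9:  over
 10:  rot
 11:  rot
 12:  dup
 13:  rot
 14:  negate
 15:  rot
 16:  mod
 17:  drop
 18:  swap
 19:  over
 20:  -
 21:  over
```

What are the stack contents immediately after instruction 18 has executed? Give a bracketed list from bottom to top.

[-6, 4, 9]

4      : 4
-6     : 4 -6
9      : 4 -6 9
swap   : 4 9 -6
swap   : 4 -6 9
swap   : 4 9 -6
swap   : 4 -6 9
rot    : -6 9 4
over   : -6 9 4 9
rot    : -6 4 9 9
rot    : -6 9 9 4
dup    : -6 9 9 4 4
rot    : -6 9 4 4 9
negate : -6 9 4 4 -9
rot    : -6 9 4 -9 4
mod    : -6 9 4 -1
drop   : -6 9 4
swap   : -6 4 9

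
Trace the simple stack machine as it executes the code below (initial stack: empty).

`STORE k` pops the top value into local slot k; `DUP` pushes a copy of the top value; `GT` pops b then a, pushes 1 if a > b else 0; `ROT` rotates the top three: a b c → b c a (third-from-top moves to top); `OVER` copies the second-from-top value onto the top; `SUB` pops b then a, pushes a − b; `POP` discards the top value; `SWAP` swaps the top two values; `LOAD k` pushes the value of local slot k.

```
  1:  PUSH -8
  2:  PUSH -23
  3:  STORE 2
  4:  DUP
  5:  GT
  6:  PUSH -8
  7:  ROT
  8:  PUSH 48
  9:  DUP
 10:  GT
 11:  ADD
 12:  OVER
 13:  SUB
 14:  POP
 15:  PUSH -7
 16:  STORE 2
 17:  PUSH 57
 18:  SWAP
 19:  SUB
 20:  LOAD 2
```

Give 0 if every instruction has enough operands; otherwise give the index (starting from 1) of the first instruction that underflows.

PUSH -8   [-8]
PUSH -23  [-8, -23]
STORE 2   [-8]
DUP       [-8, -8]
GT        [0]
PUSH -8   [0, -8]
ROT  — needs 3 operands, stack has 2 → underflow

7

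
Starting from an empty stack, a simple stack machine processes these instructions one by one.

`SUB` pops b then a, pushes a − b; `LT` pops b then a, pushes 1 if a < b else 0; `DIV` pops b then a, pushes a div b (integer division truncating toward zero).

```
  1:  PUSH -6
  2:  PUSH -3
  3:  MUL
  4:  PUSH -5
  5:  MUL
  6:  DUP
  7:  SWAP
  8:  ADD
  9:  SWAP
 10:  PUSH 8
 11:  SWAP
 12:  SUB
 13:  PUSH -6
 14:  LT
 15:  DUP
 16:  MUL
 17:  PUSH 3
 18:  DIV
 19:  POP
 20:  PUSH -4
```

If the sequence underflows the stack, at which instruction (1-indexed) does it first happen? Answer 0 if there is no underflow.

PUSH -6  -6
PUSH -3  -6 -3
MUL      18
PUSH -5  18 -5
MUL      -90
DUP      -90 -90
SWAP     -90 -90
ADD      -180
SWAP  — needs 2 operands, stack has 1 → underflow

9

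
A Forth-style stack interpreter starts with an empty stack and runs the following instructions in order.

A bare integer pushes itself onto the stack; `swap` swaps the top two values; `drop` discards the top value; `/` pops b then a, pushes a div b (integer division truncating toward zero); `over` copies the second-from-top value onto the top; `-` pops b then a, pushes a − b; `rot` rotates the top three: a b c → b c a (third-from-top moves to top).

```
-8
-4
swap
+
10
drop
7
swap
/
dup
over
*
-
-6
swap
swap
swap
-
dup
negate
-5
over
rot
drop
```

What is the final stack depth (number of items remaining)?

3

-8      -8
-4      -8 -4
swap    -4 -8
+       -12
10      -12 10
drop    -12
7       -12 7
swap    7 -12
/       0
dup     0 0
over    0 0 0
*       0 0
-       0
-6      0 -6
swap    -6 0
swap    0 -6
swap    -6 0
-       -6
dup     -6 -6
negate  -6 6
-5      -6 6 -5
over    -6 6 -5 6
rot     -6 -5 6 6
drop    -6 -5 6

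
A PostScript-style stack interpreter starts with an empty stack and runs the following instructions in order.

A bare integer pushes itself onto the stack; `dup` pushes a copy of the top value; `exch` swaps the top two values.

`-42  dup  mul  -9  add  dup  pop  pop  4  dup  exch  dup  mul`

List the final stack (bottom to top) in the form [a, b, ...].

-42  : [-42]
dup  : [-42, -42]
mul  : [1764]
-9   : [1764, -9]
add  : [1755]
dup  : [1755, 1755]
pop  : [1755]
pop  : []
4    : [4]
dup  : [4, 4]
exch : [4, 4]
dup  : [4, 4, 4]
mul  : [4, 16]

[4, 16]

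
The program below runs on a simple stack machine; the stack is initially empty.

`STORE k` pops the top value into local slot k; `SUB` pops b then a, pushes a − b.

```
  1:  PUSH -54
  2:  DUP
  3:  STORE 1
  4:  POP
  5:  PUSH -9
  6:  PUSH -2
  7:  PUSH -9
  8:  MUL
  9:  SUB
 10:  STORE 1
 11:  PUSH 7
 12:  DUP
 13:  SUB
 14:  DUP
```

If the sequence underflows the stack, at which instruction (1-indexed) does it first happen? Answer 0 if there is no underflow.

0

PUSH -54 -> [-54]
DUP      -> [-54, -54]
STORE 1  -> [-54]
POP      -> []
PUSH -9  -> [-9]
PUSH -2  -> [-9, -2]
PUSH -9  -> [-9, -2, -9]
MUL      -> [-9, 18]
SUB      -> [-27]
STORE 1  -> []
PUSH 7   -> [7]
DUP      -> [7, 7]
SUB      -> [0]
DUP      -> [0, 0]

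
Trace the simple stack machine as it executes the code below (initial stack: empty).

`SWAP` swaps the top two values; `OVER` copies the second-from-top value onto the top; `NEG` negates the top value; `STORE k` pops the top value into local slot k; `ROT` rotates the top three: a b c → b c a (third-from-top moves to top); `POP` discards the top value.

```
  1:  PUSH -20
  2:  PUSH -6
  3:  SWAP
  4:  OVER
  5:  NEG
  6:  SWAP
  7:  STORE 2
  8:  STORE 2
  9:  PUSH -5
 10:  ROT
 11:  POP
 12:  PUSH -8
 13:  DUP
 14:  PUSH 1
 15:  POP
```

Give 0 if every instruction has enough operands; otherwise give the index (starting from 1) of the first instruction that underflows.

PUSH -20 -> [-20]
PUSH -6  -> [-20, -6]
SWAP     -> [-6, -20]
OVER     -> [-6, -20, -6]
NEG      -> [-6, -20, 6]
SWAP     -> [-6, 6, -20]
STORE 2  -> [-6, 6]
STORE 2  -> [-6]
PUSH -5  -> [-6, -5]
ROT  — needs 3 operands, stack has 2 → underflow

10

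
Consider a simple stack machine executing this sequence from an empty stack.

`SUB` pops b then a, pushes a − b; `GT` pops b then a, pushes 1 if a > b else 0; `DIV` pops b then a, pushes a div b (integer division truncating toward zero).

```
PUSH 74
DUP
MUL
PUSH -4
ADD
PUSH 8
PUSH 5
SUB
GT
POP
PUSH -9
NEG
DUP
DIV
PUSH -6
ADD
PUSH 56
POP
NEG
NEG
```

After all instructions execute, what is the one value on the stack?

PUSH 74 : 74
DUP     : 74 74
MUL     : 5476
PUSH -4 : 5476 -4
ADD     : 5472
PUSH 8  : 5472 8
PUSH 5  : 5472 8 5
SUB     : 5472 3
GT      : 1
POP     : (empty)
PUSH -9 : -9
NEG     : 9
DUP     : 9 9
DIV     : 1
PUSH -6 : 1 -6
ADD     : -5
PUSH 56 : -5 56
POP     : -5
NEG     : 5
NEG     : -5

-5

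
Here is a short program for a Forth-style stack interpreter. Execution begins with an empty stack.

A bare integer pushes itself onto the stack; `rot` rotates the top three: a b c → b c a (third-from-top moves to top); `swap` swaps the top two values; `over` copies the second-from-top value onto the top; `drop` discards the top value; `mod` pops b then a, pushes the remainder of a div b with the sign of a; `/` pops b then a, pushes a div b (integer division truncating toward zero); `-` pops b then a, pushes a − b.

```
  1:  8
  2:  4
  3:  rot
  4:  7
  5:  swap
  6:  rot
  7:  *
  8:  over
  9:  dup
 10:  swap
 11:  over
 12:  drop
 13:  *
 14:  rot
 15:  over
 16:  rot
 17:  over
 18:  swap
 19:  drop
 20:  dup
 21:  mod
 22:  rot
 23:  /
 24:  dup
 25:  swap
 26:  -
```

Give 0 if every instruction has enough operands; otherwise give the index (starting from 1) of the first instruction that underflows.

3

8  8
4  8 4
rot  — needs 3 operands, stack has 2 → underflow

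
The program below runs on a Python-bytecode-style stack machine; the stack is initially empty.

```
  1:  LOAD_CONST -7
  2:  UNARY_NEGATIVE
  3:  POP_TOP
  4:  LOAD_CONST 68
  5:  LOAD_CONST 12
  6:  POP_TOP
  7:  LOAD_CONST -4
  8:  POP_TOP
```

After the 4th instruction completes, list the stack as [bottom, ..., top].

LOAD_CONST -7  → -7
UNARY_NEGATIVE → 7
POP_TOP        → (empty)
LOAD_CONST 68  → 68

[68]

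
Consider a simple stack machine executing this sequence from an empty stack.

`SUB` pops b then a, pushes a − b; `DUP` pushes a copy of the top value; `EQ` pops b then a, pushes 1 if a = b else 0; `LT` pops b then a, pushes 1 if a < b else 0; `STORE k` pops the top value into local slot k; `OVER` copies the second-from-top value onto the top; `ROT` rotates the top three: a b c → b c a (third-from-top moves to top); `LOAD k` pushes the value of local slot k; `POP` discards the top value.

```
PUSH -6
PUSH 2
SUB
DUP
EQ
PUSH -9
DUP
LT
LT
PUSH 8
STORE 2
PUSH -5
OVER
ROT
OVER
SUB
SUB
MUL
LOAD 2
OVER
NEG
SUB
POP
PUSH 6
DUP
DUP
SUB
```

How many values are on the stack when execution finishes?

PUSH -6 → [-6]
PUSH 2  → [-6, 2]
SUB     → [-8]
DUP     → [-8, -8]
EQ      → [1]
PUSH -9 → [1, -9]
DUP     → [1, -9, -9]
LT      → [1, 0]
LT      → [0]
PUSH 8  → [0, 8]
STORE 2 → [0]
PUSH -5 → [0, -5]
OVER    → [0, -5, 0]
ROT     → [-5, 0, 0]
OVER    → [-5, 0, 0, 0]
SUB     → [-5, 0, 0]
SUB     → [-5, 0]
MUL     → [0]
LOAD 2  → [0, 8]
OVER    → [0, 8, 0]
NEG     → [0, 8, 0]
SUB     → [0, 8]
POP     → [0]
PUSH 6  → [0, 6]
DUP     → [0, 6, 6]
DUP     → [0, 6, 6, 6]
SUB     → [0, 6, 0]

3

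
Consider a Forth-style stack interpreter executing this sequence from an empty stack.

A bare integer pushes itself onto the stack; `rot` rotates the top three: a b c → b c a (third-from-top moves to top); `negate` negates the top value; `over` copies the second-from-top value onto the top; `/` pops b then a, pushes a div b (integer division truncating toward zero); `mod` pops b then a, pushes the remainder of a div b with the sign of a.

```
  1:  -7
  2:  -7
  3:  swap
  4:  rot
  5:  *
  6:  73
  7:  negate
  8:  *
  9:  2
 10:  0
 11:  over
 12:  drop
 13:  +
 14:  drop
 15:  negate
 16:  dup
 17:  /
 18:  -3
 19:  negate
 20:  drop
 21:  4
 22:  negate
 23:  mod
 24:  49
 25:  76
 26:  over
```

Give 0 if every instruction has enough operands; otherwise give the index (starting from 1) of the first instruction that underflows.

4

-7   : -7
-7   : -7 -7
swap : -7 -7
rot  — needs 3 operands, stack has 2 → underflow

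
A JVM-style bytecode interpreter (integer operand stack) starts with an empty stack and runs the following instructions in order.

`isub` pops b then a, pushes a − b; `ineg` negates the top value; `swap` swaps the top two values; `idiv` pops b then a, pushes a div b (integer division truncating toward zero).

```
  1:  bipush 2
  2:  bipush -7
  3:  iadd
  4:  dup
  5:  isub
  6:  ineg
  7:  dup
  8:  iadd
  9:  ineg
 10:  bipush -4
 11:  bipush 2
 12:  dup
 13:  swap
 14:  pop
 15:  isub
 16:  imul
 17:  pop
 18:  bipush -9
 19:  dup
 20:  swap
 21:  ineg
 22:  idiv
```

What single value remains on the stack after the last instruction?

-1

bipush 2   2
bipush -7  2 -7
iadd       -5
dup        -5 -5
isub       0
ineg       0
dup        0 0
iadd       0
ineg       0
bipush -4  0 -4
bipush 2   0 -4 2
dup        0 -4 2 2
swap       0 -4 2 2
pop        0 -4 2
isub       0 -6
imul       0
pop        (empty)
bipush -9  -9
dup        -9 -9
swap       -9 -9
ineg       -9 9
idiv       -1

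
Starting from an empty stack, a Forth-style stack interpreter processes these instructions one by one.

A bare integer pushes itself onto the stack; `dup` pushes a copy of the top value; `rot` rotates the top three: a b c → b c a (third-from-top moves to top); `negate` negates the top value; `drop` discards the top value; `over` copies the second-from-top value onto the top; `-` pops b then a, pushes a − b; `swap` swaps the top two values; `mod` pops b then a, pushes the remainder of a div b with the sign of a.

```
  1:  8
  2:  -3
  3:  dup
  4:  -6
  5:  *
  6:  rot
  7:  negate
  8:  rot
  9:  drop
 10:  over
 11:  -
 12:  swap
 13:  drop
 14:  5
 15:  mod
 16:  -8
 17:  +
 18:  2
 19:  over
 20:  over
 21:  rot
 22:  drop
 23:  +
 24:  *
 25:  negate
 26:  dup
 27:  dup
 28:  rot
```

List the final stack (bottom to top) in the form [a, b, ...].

8      -> 8
-3     -> 8 -3
dup    -> 8 -3 -3
-6     -> 8 -3 -3 -6
*      -> 8 -3 18
rot    -> -3 18 8
negate -> -3 18 -8
rot    -> 18 -8 -3
drop   -> 18 -8
over   -> 18 -8 18
-      -> 18 -26
swap   -> -26 18
drop   -> -26
5      -> -26 5
mod    -> -1
-8     -> -1 -8
+      -> -9
2      -> -9 2
over   -> -9 2 -9
over   -> -9 2 -9 2
rot    -> -9 -9 2 2
drop   -> -9 -9 2
+      -> -9 -7
*      -> 63
negate -> -63
dup    -> -63 -63
dup    -> -63 -63 -63
rot    -> -63 -63 -63

[-63, -63, -63]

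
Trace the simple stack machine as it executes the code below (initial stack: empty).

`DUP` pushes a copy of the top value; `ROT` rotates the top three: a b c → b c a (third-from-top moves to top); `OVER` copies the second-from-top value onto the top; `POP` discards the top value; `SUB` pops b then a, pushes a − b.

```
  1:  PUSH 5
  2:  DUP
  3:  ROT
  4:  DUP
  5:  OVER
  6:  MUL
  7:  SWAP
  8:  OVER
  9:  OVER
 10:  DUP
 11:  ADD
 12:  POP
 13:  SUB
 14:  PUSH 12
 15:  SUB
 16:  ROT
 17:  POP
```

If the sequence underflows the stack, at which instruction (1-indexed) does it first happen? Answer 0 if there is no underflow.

PUSH 5  [5]
DUP     [5, 5]
ROT  — needs 3 operands, stack has 2 → underflow

3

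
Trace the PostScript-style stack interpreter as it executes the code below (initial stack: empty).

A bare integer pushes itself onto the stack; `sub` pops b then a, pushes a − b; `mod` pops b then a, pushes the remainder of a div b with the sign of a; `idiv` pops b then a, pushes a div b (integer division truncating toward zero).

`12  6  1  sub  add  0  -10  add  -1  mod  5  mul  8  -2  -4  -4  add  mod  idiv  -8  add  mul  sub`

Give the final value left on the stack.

12   -> 12
6    -> 12 6
1    -> 12 6 1
sub  -> 12 5
add  -> 17
0    -> 17 0
-10  -> 17 0 -10
add  -> 17 -10
-1   -> 17 -10 -1
mod  -> 17 0
5    -> 17 0 5
mul  -> 17 0
8    -> 17 0 8
-2   -> 17 0 8 -2
-4   -> 17 0 8 -2 -4
-4   -> 17 0 8 -2 -4 -4
add  -> 17 0 8 -2 -8
mod  -> 17 0 8 -2
idiv -> 17 0 -4
-8   -> 17 0 -4 -8
add  -> 17 0 -12
mul  -> 17 0
sub  -> 17

17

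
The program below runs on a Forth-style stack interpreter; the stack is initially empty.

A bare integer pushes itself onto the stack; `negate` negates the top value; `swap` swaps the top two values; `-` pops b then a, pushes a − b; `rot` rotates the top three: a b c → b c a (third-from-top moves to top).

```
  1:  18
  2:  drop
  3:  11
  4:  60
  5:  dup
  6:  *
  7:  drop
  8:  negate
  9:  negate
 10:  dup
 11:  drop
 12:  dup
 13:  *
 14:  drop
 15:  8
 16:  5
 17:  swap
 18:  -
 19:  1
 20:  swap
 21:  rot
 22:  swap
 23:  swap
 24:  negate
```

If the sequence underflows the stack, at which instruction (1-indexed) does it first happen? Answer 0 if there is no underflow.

18      18
drop    (empty)
11      11
60      11 60
dup     11 60 60
*       11 3600
drop    11
negate  -11
negate  11
dup     11 11
drop    11
dup     11 11
*       121
drop    (empty)
8       8
5       8 5
swap    5 8
-       -3
1       -3 1
swap    1 -3
rot  — needs 3 operands, stack has 2 → underflow

21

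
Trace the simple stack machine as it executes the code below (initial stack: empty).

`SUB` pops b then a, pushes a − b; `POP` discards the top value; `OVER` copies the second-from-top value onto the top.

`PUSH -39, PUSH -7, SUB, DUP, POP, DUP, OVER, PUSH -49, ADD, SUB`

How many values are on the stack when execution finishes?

2

PUSH -39 → [-39]
PUSH -7  → [-39, -7]
SUB      → [-32]
DUP      → [-32, -32]
POP      → [-32]
DUP      → [-32, -32]
OVER     → [-32, -32, -32]
PUSH -49 → [-32, -32, -32, -49]
ADD      → [-32, -32, -81]
SUB      → [-32, 49]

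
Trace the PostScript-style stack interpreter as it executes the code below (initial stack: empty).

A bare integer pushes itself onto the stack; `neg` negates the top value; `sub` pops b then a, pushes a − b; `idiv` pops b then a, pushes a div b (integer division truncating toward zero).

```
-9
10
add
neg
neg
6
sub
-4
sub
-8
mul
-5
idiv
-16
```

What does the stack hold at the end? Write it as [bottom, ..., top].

-9   → -9
10   → -9 10
add  → 1
neg  → -1
neg  → 1
6    → 1 6
sub  → -5
-4   → -5 -4
sub  → -1
-8   → -1 -8
mul  → 8
-5   → 8 -5
idiv → -1
-16  → -1 -16

[-1, -16]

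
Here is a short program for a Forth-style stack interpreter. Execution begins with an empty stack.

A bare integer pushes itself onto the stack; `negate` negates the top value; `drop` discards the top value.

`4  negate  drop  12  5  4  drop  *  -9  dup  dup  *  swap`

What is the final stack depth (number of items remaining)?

3

4       4
negate  -4
drop    (empty)
12      12
5       12 5
4       12 5 4
drop    12 5
*       60
-9      60 -9
dup     60 -9 -9
dup     60 -9 -9 -9
*       60 -9 81
swap    60 81 -9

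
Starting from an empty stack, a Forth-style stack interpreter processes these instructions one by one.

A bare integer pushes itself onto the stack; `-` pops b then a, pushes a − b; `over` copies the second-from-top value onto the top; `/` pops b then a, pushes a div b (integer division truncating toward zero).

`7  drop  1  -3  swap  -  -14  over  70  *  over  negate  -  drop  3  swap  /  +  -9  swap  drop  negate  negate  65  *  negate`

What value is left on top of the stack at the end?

585

7      : [7]
drop   : []
1      : [1]
-3     : [1, -3]
swap   : [-3, 1]
-      : [-4]
-14    : [-4, -14]
over   : [-4, -14, -4]
70     : [-4, -14, -4, 70]
*      : [-4, -14, -280]
over   : [-4, -14, -280, -14]
negate : [-4, -14, -280, 14]
-      : [-4, -14, -294]
drop   : [-4, -14]
3      : [-4, -14, 3]
swap   : [-4, 3, -14]
/      : [-4, 0]
+      : [-4]
-9     : [-4, -9]
swap   : [-9, -4]
drop   : [-9]
negate : [9]
negate : [-9]
65     : [-9, 65]
*      : [-585]
negate : [585]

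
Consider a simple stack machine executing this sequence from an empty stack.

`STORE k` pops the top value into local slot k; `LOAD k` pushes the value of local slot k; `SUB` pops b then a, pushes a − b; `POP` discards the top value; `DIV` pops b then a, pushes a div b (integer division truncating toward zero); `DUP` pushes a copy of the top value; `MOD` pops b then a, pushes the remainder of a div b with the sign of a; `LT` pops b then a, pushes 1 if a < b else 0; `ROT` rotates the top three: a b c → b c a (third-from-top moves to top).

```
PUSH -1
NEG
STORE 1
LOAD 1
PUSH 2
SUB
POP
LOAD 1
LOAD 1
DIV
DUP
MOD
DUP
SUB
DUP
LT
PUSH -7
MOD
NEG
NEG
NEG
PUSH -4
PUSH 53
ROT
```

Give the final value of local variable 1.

PUSH -1  [-1]
NEG      [1]
STORE 1  []
LOAD 1   [1]
PUSH 2   [1, 2]
SUB      [-1]
POP      []
LOAD 1   [1]
LOAD 1   [1, 1]
DIV      [1]
DUP      [1, 1]
MOD      [0]
DUP      [0, 0]
SUB      [0]
DUP      [0, 0]
LT       [0]
PUSH -7  [0, -7]
MOD      [0]
NEG      [0]
NEG      [0]
NEG      [0]
PUSH -4  [0, -4]
PUSH 53  [0, -4, 53]
ROT      [-4, 53, 0]

1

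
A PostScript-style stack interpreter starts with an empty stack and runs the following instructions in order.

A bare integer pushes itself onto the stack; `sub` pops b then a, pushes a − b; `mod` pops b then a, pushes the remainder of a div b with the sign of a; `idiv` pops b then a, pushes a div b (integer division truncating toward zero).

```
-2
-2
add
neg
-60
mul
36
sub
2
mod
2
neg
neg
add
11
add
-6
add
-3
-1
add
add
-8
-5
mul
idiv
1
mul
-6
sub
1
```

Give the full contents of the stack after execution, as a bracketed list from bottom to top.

[6, 1]

-2   -> [-2]
-2   -> [-2, -2]
add  -> [-4]
neg  -> [4]
-60  -> [4, -60]
mul  -> [-240]
36   -> [-240, 36]
sub  -> [-276]
2    -> [-276, 2]
mod  -> [0]
2    -> [0, 2]
neg  -> [0, -2]
neg  -> [0, 2]
add  -> [2]
11   -> [2, 11]
add  -> [13]
-6   -> [13, -6]
add  -> [7]
-3   -> [7, -3]
-1   -> [7, -3, -1]
add  -> [7, -4]
add  -> [3]
-8   -> [3, -8]
-5   -> [3, -8, -5]
mul  -> [3, 40]
idiv -> [0]
1    -> [0, 1]
mul  -> [0]
-6   -> [0, -6]
sub  -> [6]
1    -> [6, 1]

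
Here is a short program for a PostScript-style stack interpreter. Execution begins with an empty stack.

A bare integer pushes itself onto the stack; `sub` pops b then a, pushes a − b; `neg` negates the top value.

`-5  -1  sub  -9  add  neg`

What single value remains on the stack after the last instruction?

13

-5   [-5]
-1   [-5, -1]
sub  [-4]
-9   [-4, -9]
add  [-13]
neg  [13]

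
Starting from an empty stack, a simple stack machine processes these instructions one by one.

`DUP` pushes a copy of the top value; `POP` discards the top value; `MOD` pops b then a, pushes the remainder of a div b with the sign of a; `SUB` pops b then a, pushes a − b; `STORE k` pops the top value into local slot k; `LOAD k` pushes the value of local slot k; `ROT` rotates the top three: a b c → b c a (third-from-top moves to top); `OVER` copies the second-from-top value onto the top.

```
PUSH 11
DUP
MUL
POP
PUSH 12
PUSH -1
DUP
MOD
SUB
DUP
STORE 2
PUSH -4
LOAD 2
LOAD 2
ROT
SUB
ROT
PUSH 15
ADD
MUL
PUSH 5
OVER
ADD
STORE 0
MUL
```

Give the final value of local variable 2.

PUSH 11 : [11]
DUP     : [11, 11]
MUL     : [121]
POP     : []
PUSH 12 : [12]
PUSH -1 : [12, -1]
DUP     : [12, -1, -1]
MOD     : [12, 0]
SUB     : [12]
DUP     : [12, 12]
STORE 2 : [12]
PUSH -4 : [12, -4]
LOAD 2  : [12, -4, 12]
LOAD 2  : [12, -4, 12, 12]
ROT     : [12, 12, 12, -4]
SUB     : [12, 12, 16]
ROT     : [12, 16, 12]
PUSH 15 : [12, 16, 12, 15]
ADD     : [12, 16, 27]
MUL     : [12, 432]
PUSH 5  : [12, 432, 5]
OVER    : [12, 432, 5, 432]
ADD     : [12, 432, 437]
STORE 0 : [12, 432]
MUL     : [5184]

12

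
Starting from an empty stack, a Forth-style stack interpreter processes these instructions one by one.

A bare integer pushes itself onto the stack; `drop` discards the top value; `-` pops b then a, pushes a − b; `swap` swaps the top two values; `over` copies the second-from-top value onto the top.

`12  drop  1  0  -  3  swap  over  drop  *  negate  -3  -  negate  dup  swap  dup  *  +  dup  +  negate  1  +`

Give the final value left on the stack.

1

12      [12]
drop    []
1       [1]
0       [1, 0]
-       [1]
3       [1, 3]
swap    [3, 1]
over    [3, 1, 3]
drop    [3, 1]
*       [3]
negate  [-3]
-3      [-3, -3]
-       [0]
negate  [0]
dup     [0, 0]
swap    [0, 0]
dup     [0, 0, 0]
*       [0, 0]
+       [0]
dup     [0, 0]
+       [0]
negate  [0]
1       [0, 1]
+       [1]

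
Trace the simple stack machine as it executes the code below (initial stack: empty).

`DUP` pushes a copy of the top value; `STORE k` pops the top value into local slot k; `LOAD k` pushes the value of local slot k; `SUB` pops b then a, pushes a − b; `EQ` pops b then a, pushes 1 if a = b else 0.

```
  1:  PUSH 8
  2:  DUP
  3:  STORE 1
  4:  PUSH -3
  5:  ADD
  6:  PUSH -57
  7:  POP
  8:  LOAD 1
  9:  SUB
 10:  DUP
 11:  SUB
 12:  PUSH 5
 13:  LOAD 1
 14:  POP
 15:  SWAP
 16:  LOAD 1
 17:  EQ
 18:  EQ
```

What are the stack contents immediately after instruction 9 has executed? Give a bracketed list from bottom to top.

[-3]

PUSH 8   -> 8
DUP      -> 8 8
STORE 1  -> 8
PUSH -3  -> 8 -3
ADD      -> 5
PUSH -57 -> 5 -57
POP      -> 5
LOAD 1   -> 5 8
SUB      -> -3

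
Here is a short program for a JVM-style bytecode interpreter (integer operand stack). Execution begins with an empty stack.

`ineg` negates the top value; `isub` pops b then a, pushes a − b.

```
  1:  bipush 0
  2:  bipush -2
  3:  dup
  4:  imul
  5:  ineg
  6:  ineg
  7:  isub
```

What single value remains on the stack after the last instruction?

bipush 0   [0]
bipush -2  [0, -2]
dup        [0, -2, -2]
imul       [0, 4]
ineg       [0, -4]
ineg       [0, 4]
isub       [-4]

-4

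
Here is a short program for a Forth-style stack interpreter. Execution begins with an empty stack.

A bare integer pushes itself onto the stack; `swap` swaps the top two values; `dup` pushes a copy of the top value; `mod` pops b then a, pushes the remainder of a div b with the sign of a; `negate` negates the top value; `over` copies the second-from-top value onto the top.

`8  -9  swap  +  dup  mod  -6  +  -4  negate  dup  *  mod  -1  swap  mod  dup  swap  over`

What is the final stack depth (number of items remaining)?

8      -> 8
-9     -> 8 -9
swap   -> -9 8
+      -> -1
dup    -> -1 -1
mod    -> 0
-6     -> 0 -6
+      -> -6
-4     -> -6 -4
negate -> -6 4
dup    -> -6 4 4
*      -> -6 16
mod    -> -6
-1     -> -6 -1
swap   -> -1 -6
mod    -> -1
dup    -> -1 -1
swap   -> -1 -1
over   -> -1 -1 -1

3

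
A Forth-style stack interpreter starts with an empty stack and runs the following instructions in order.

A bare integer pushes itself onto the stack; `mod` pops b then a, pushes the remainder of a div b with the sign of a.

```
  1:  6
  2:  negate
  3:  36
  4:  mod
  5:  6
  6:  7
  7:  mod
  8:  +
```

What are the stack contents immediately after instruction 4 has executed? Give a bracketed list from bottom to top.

6      -> [6]
negate -> [-6]
36     -> [-6, 36]
mod    -> [-6]

[-6]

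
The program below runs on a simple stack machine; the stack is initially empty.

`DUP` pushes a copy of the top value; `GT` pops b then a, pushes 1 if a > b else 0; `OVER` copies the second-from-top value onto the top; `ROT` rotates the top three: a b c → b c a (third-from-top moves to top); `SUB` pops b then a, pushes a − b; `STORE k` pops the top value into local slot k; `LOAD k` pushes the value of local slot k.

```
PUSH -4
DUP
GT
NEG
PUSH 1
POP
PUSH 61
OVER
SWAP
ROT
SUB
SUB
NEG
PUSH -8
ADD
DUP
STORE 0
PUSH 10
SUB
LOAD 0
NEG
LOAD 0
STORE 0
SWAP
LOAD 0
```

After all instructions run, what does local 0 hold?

PUSH -4 : [-4]
DUP     : [-4, -4]
GT      : [0]
NEG     : [0]
PUSH 1  : [0, 1]
POP     : [0]
PUSH 61 : [0, 61]
OVER    : [0, 61, 0]
SWAP    : [0, 0, 61]
ROT     : [0, 61, 0]
SUB     : [0, 61]
SUB     : [-61]
NEG     : [61]
PUSH -8 : [61, -8]
ADD     : [53]
DUP     : [53, 53]
STORE 0 : [53]
PUSH 10 : [53, 10]
SUB     : [43]
LOAD 0  : [43, 53]
NEG     : [43, -53]
LOAD 0  : [43, -53, 53]
STORE 0 : [43, -53]
SWAP    : [-53, 43]
LOAD 0  : [-53, 43, 53]

53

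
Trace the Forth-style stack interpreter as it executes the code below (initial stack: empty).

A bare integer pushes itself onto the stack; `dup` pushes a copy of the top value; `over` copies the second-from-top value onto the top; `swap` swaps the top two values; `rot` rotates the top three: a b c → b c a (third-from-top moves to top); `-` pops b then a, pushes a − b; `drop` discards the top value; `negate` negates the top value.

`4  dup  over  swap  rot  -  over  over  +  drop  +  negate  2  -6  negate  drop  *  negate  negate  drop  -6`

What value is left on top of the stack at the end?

-6

4       [4]
dup     [4, 4]
over    [4, 4, 4]
swap    [4, 4, 4]
rot     [4, 4, 4]
-       [4, 0]
over    [4, 0, 4]
over    [4, 0, 4, 0]
+       [4, 0, 4]
drop    [4, 0]
+       [4]
negate  [-4]
2       [-4, 2]
-6      [-4, 2, -6]
negate  [-4, 2, 6]
drop    [-4, 2]
*       [-8]
negate  [8]
negate  [-8]
drop    []
-6      [-6]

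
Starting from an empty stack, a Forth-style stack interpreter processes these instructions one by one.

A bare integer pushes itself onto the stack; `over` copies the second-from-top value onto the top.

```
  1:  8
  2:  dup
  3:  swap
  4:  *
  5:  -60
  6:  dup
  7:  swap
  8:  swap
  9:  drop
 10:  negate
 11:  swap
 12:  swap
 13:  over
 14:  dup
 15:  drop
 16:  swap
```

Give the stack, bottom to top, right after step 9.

8     [8]
dup   [8, 8]
swap  [8, 8]
*     [64]
-60   [64, -60]
dup   [64, -60, -60]
swap  [64, -60, -60]
swap  [64, -60, -60]
drop  [64, -60]

[64, -60]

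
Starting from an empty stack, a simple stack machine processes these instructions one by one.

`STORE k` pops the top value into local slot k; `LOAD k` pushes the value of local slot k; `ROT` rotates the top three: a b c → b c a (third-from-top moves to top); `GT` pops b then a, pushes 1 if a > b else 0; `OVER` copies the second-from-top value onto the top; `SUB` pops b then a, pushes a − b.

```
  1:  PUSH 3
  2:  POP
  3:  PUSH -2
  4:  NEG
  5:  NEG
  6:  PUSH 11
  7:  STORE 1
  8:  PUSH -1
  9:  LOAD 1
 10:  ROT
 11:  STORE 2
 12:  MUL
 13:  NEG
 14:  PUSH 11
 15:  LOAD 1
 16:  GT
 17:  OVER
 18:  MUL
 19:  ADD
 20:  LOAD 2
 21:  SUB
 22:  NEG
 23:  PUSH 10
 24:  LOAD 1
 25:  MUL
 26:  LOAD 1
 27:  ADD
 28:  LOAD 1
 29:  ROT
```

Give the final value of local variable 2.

-2

PUSH 3   [3]
POP      []
PUSH -2  [-2]
NEG      [2]
NEG      [-2]
PUSH 11  [-2, 11]
STORE 1  [-2]
PUSH -1  [-2, -1]
LOAD 1   [-2, -1, 11]
ROT      [-1, 11, -2]
STORE 2  [-1, 11]
MUL      [-11]
NEG      [11]
PUSH 11  [11, 11]
LOAD 1   [11, 11, 11]
GT       [11, 0]
OVER     [11, 0, 11]
MUL      [11, 0]
ADD      [11]
LOAD 2   [11, -2]
SUB      [13]
NEG      [-13]
PUSH 10  [-13, 10]
LOAD 1   [-13, 10, 11]
MUL      [-13, 110]
LOAD 1   [-13, 110, 11]
ADD      [-13, 121]
LOAD 1   [-13, 121, 11]
ROT      [121, 11, -13]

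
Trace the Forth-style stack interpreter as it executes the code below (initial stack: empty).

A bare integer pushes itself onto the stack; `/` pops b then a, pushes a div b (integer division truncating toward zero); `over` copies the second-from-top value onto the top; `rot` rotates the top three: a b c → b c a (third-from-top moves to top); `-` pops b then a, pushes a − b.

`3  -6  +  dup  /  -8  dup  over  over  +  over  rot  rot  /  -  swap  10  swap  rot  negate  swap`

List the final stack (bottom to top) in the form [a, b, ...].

3       3
-6      3 -6
+       -3
dup     -3 -3
/       1
-8      1 -8
dup     1 -8 -8
over    1 -8 -8 -8
over    1 -8 -8 -8 -8
+       1 -8 -8 -16
over    1 -8 -8 -16 -8
rot     1 -8 -16 -8 -8
rot     1 -8 -8 -8 -16
/       1 -8 -8 0
-       1 -8 -8
swap    1 -8 -8
10      1 -8 -8 10
swap    1 -8 10 -8
rot     1 10 -8 -8
negate  1 10 -8 8
swap    1 10 8 -8

[1, 10, 8, -8]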